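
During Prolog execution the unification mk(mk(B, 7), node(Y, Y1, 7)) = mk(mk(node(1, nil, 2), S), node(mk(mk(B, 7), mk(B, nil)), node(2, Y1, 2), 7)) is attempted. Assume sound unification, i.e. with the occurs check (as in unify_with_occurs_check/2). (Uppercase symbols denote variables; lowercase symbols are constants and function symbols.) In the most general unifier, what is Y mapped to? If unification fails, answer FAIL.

Decompose mk/2: mk(B, 7) = mk(node(1, nil, 2), S),  node(Y, Y1, 7) = node(mk(mk(B, 7), mk(B, nil)), node(2, Y1, 2), 7).
Decompose mk/2: B = node(1, nil, 2),  7 = S.
Bind B := node(1, nil, 2); substituting into the one remaining equation that mentions B gives: node(Y, Y1, 7) = node(mk(mk(node(1, nil, 2), 7), mk(node(1, nil, 2), nil)), node(2, Y1, 2), 7).
Bind S := 7; no other remaining equation mentions S.
Decompose node/3: Y = mk(mk(node(1, nil, 2), 7), mk(node(1, nil, 2), nil)),  Y1 = node(2, Y1, 2),  7 = 7.
Bind Y := mk(mk(node(1, nil, 2), 7), mk(node(1, nil, 2), nil)); no other remaining equation mentions Y.
Occurs check fails: Y1 occurs in node(2, Y1, 2); the equation Y1 = node(2, Y1, 2) has no finite solution.

FAIL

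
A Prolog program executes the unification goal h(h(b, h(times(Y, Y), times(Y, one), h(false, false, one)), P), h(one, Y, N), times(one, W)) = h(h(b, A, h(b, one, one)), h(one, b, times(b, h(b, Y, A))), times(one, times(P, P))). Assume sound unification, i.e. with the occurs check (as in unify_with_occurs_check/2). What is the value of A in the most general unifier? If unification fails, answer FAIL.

Decompose h/3: h(b, h(times(Y, Y), times(Y, one), h(false, false, one)), P) = h(b, A, h(b, one, one)),  h(one, Y, N) = h(one, b, times(b, h(b, Y, A))),  times(one, W) = times(one, times(P, P)).
Decompose h/3: b = b,  h(times(Y, Y), times(Y, one), h(false, false, one)) = A,  P = h(b, one, one).
Delete trivial equation b = b.
Bind A := h(times(Y, Y), times(Y, one), h(false, false, one)); substituting into the one remaining equation that mentions A gives: h(one, Y, N) = h(one, b, times(b, h(b, Y, h(times(Y, Y), times(Y, one), h(false, false, one))))).
Bind P := h(b, one, one); substituting into the one remaining equation that mentions P gives: times(one, W) = times(one, times(h(b, one, one), h(b, one, one))).
Decompose h/3: one = one,  Y = b,  N = times(b, h(b, Y, h(times(Y, Y), times(Y, one), h(false, false, one)))).
Delete trivial equation one = one.
Bind Y := b; substituting into the one remaining equation that mentions Y gives: N = times(b, h(b, b, h(times(b, b), times(b, one), h(false, false, one)))). Substituting into the earlier binding gives A := h(times(b, b), times(b, one), h(false, false, one)).
Bind N := times(b, h(b, b, h(times(b, b), times(b, one), h(false, false, one)))); no other remaining equation mentions N.
Decompose times/2: one = one,  W = times(h(b, one, one), h(b, one, one)).
Delete trivial equation one = one.
Bind W := times(h(b, one, one), h(b, one, one)).
MGU = { A ↦ h(times(b, b), times(b, one), h(false, false, one)), P ↦ h(b, one, one), Y ↦ b, N ↦ times(b, h(b, b, h(times(b, b), times(b, one), h(false, false, one)))), W ↦ times(h(b, one, one), h(b, one, one)) }, so A ↦ h(times(b, b), times(b, one), h(false, false, one)).

h(times(b, b), times(b, one), h(false, false, one))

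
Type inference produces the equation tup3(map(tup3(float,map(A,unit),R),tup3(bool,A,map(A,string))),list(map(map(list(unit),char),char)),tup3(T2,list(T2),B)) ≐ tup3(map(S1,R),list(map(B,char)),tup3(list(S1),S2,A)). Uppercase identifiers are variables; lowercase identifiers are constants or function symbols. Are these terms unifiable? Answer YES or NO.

Decompose tup3/3: map(tup3(float,map(A,unit),R),tup3(bool,A,map(A,string))) ≐ map(S1,R),  list(map(map(list(unit),char),char)) ≐ list(map(B,char)),  tup3(T2,list(T2),B) ≐ tup3(list(S1),S2,A).
Decompose map/2: tup3(float,map(A,unit),R) ≐ S1,  tup3(bool,A,map(A,string)) ≐ R.
Bind S1 := tup3(float,map(A,unit),R); substituting into the one remaining equation that mentions S1 gives: tup3(T2,list(T2),B) ≐ tup3(list(tup3(float,map(A,unit),R)),S2,A).
Bind R := tup3(bool,A,map(A,string)); substituting into the one remaining equation that mentions R gives: tup3(T2,list(T2),B) ≐ tup3(list(tup3(float,map(A,unit),tup3(bool,A,map(A,string)))),S2,A). Substituting into the earlier binding gives S1 := tup3(float,map(A,unit),tup3(bool,A,map(A,string))).
Decompose list/1: map(map(list(unit),char),char) ≐ map(B,char).
Decompose map/2: map(list(unit),char) ≐ B,  char ≐ char.
Bind B := map(list(unit),char); substituting into the one remaining equation that mentions B gives: tup3(T2,list(T2),map(list(unit),char)) ≐ tup3(list(tup3(float,map(A,unit),tup3(bool,A,map(A,string)))),S2,A).
Delete trivial equation char ≐ char.
Decompose tup3/3: T2 ≐ list(tup3(float,map(A,unit),tup3(bool,A,map(A,string)))),  list(T2) ≐ S2,  map(list(unit),char) ≐ A.
Bind T2 := list(tup3(float,map(A,unit),tup3(bool,A,map(A,string)))); substituting into the one remaining equation that mentions T2 gives: list(list(tup3(float,map(A,unit),tup3(bool,A,map(A,string))))) ≐ S2.
Bind S2 := list(list(tup3(float,map(A,unit),tup3(bool,A,map(A,string))))); no other remaining equation mentions S2.
Bind A := map(list(unit),char). Substituting into the earlier bindings gives S1 := tup3(float,map(map(list(unit),char),unit),tup3(bool,map(list(unit),char),map(map(list(unit),char),string))), R := tup3(bool,map(list(unit),char),map(map(list(unit),char),string)), T2 := list(tup3(float,map(map(list(unit),char),unit),tup3(bool,map(list(unit),char),map(map(list(unit),char),string)))), S2 := list(list(tup3(float,map(map(list(unit),char),unit),tup3(bool,map(list(unit),char),map(map(list(unit),char),string))))).
No equations remain and no clash or occurs-check failure arose, so a unifier exists.

YES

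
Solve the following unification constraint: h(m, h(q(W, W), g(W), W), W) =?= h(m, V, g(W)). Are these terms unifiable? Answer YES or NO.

Decompose h/3: m =?= m,  h(q(W, W), g(W), W) =?= V,  W =?= g(W).
Delete trivial equation m =?= m.
Bind V := h(q(W, W), g(W), W); no other remaining equation mentions V.
Occurs check fails: W occurs in g(W); the equation W =?= g(W) has no finite solution.

NO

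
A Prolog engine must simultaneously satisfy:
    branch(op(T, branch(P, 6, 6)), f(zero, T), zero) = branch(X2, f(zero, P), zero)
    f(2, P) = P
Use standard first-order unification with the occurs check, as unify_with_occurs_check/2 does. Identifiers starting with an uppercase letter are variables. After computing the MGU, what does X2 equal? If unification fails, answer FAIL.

FAIL

Decompose branch/3: op(T, branch(P, 6, 6)) = X2,  f(zero, T) = f(zero, P),  zero = zero.
Bind X2 := op(T, branch(P, 6, 6)); no other remaining equation mentions X2.
Decompose f/2: zero = zero,  T = P.
Delete trivial equation zero = zero.
Bind T := P; no other remaining equation mentions T. Substituting into the earlier binding gives X2 := op(P, branch(P, 6, 6)).
Delete trivial equation zero = zero.
Occurs check fails: P occurs in f(2, P); the equation P = f(2, P) has no finite solution.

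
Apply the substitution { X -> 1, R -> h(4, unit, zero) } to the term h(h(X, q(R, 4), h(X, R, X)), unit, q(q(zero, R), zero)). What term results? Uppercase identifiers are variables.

Replace each occurrence of X with 1.
Replace each occurrence of R with h(4, unit, zero).
Result: h(h(1, q(h(4, unit, zero), 4), h(1, h(4, unit, zero), 1)), unit, q(q(zero, h(4, unit, zero)), zero)).

h(h(1, q(h(4, unit, zero), 4), h(1, h(4, unit, zero), 1)), unit, q(q(zero, h(4, unit, zero)), zero))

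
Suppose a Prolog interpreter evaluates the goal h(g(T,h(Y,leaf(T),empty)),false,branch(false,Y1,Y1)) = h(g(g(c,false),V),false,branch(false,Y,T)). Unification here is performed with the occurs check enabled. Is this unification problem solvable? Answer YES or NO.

YES

Decompose h/3: g(T,h(Y,leaf(T),empty)) = g(g(c,false),V),  false = false,  branch(false,Y1,Y1) = branch(false,Y,T).
Decompose g/2: T = g(c,false),  h(Y,leaf(T),empty) = V.
Bind T := g(c,false); substituting into the 2 remaining equations that mention T gives: h(Y,leaf(g(c,false)),empty) = V,  branch(false,Y1,Y1) = branch(false,Y,g(c,false)).
Bind V := h(Y,leaf(g(c,false)),empty); no other remaining equation mentions V.
Delete trivial equation false = false.
Decompose branch/3: false = false,  Y1 = Y,  Y1 = g(c,false).
Delete trivial equation false = false.
Bind Y1 := Y; substituting into the remaining equation gives: Y = g(c,false).
Bind Y := g(c,false). Substituting into the earlier bindings gives V := h(g(c,false),leaf(g(c,false)),empty), Y1 := g(c,false).
No equations remain and no clash or occurs-check failure arose, so a unifier exists.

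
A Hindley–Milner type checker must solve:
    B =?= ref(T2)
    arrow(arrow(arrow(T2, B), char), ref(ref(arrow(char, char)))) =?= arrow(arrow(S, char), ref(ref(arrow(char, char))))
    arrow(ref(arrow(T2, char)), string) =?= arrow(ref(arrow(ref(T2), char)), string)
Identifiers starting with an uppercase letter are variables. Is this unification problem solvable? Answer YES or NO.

NO

Bind B := ref(T2); substituting into the one remaining equation that mentions B gives: arrow(arrow(arrow(T2, ref(T2)), char), ref(ref(arrow(char, char)))) =?= arrow(arrow(S, char), ref(ref(arrow(char, char)))).
Decompose arrow/2: arrow(arrow(T2, ref(T2)), char) =?= arrow(S, char),  ref(ref(arrow(char, char))) =?= ref(ref(arrow(char, char))).
Decompose arrow/2: arrow(T2, ref(T2)) =?= S,  char =?= char.
Bind S := arrow(T2, ref(T2)); no other remaining equation mentions S.
Delete trivial equation char =?= char.
Delete trivial equation ref(ref(arrow(char, char))) =?= ref(ref(arrow(char, char))).
Decompose arrow/2: ref(arrow(T2, char)) =?= ref(arrow(ref(T2), char)),  string =?= string.
Decompose ref/1: arrow(T2, char) =?= arrow(ref(T2), char).
Decompose arrow/2: T2 =?= ref(T2),  char =?= char.
Occurs check fails: T2 occurs in ref(T2); the equation T2 =?= ref(T2) has no finite solution.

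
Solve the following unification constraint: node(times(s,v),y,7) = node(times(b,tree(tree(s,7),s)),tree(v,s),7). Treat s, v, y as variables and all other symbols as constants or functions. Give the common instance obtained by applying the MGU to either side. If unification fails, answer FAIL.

Decompose node/3: times(s,v) = times(b,tree(tree(s,7),s)),  y = tree(v,s),  7 = 7.
Decompose times/2: s = b,  v = tree(tree(s,7),s).
Bind s := b; substituting into the 2 remaining equations that mention s gives: v = tree(tree(b,7),b),  y = tree(v,b).
Bind v := tree(tree(b,7),b); substituting into the one remaining equation that mentions v gives: y = tree(tree(tree(b,7),b),b).
Bind y := tree(tree(tree(b,7),b),b); no other remaining equation mentions y.
Delete trivial equation 7 = 7.
Applying the MGU to either side gives node(times(b,tree(tree(b,7),b)),tree(tree(tree(b,7),b),b),7).

node(times(b,tree(tree(b,7),b)),tree(tree(tree(b,7),b),b),7)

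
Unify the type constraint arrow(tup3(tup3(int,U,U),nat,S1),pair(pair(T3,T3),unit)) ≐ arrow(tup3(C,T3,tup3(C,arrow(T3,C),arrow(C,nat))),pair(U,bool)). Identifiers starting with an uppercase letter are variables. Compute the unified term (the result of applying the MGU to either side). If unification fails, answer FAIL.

Decompose arrow/2: tup3(tup3(int,U,U),nat,S1) ≐ tup3(C,T3,tup3(C,arrow(T3,C),arrow(C,nat))),  pair(pair(T3,T3),unit) ≐ pair(U,bool).
Decompose tup3/3: tup3(int,U,U) ≐ C,  nat ≐ T3,  S1 ≐ tup3(C,arrow(T3,C),arrow(C,nat)).
Bind C := tup3(int,U,U); substituting into the one remaining equation that mentions C gives: S1 ≐ tup3(tup3(int,U,U),arrow(T3,tup3(int,U,U)),arrow(tup3(int,U,U),nat)).
Bind T3 := nat; substituting into the remaining equations gives: S1 ≐ tup3(tup3(int,U,U),arrow(nat,tup3(int,U,U)),arrow(tup3(int,U,U),nat)),  pair(pair(nat,nat),unit) ≐ pair(U,bool).
Bind S1 := tup3(tup3(int,U,U),arrow(nat,tup3(int,U,U)),arrow(tup3(int,U,U),nat)); no other remaining equation mentions S1.
Decompose pair/2: pair(nat,nat) ≐ U,  unit ≐ bool.
Bind U := pair(nat,nat); no other remaining equation mentions U. Substituting into the earlier bindings gives C := tup3(int,pair(nat,nat),pair(nat,nat)), S1 := tup3(tup3(int,pair(nat,nat),pair(nat,nat)),arrow(nat,tup3(int,pair(nat,nat),pair(nat,nat))),arrow(tup3(int,pair(nat,nat),pair(nat,nat)),nat)).
Clash: constants unit and bool differ; no unifier exists.

FAIL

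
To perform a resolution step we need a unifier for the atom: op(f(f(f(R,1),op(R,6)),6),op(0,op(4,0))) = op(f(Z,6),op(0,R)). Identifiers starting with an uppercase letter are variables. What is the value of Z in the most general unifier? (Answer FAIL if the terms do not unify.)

f(f(op(4,0),1),op(op(4,0),6))

Decompose op/2: f(f(f(R,1),op(R,6)),6) = f(Z,6),  op(0,op(4,0)) = op(0,R).
Decompose f/2: f(f(R,1),op(R,6)) = Z,  6 = 6.
Bind Z := f(f(R,1),op(R,6)); no other remaining equation mentions Z.
Delete trivial equation 6 = 6.
Decompose op/2: 0 = 0,  op(4,0) = R.
Delete trivial equation 0 = 0.
Bind R := op(4,0). Substituting into the earlier binding gives Z := f(f(op(4,0),1),op(op(4,0),6)).
MGU = { Z ↦ f(f(op(4,0),1),op(op(4,0),6)), R ↦ op(4,0) }, so Z ↦ f(f(op(4,0),1),op(op(4,0),6)).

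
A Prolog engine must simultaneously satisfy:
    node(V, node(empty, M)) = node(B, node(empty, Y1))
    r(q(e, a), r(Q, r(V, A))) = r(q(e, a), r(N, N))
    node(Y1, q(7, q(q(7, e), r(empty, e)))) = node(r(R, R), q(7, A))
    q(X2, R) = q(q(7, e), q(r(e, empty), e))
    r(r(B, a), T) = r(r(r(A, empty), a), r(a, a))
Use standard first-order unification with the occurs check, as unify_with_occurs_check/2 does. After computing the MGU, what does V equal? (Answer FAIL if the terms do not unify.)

r(q(q(7, e), r(empty, e)), empty)

Decompose node/2: V = B,  node(empty, M) = node(empty, Y1).
Bind V := B; substituting into the one remaining equation that mentions V gives: r(q(e, a), r(Q, r(B, A))) = r(q(e, a), r(N, N)).
Decompose node/2: empty = empty,  M = Y1.
Delete trivial equation empty = empty.
Bind M := Y1; no other remaining equation mentions M.
Decompose r/2: q(e, a) = q(e, a),  r(Q, r(B, A)) = r(N, N).
Delete trivial equation q(e, a) = q(e, a).
Decompose r/2: Q = N,  r(B, A) = N.
Bind Q := N; no other remaining equation mentions Q.
Bind N := r(B, A); no other remaining equation mentions N. Substituting into the earlier binding gives Q := r(B, A).
Decompose node/2: Y1 = r(R, R),  q(7, q(q(7, e), r(empty, e))) = q(7, A).
Bind Y1 := r(R, R); no other remaining equation mentions Y1. Substituting into the earlier binding gives M := r(R, R).
Decompose q/2: 7 = 7,  q(q(7, e), r(empty, e)) = A.
Delete trivial equation 7 = 7.
Bind A := q(q(7, e), r(empty, e)); substituting into the one remaining equation that mentions A gives: r(r(B, a), T) = r(r(r(q(q(7, e), r(empty, e)), empty), a), r(a, a)). Substituting into the earlier bindings gives Q := r(B, q(q(7, e), r(empty, e))), N := r(B, q(q(7, e), r(empty, e))).
Decompose q/2: X2 = q(7, e),  R = q(r(e, empty), e).
Bind X2 := q(7, e); no other remaining equation mentions X2.
Bind R := q(r(e, empty), e); no other remaining equation mentions R. Substituting into the earlier bindings gives M := r(q(r(e, empty), e), q(r(e, empty), e)), Y1 := r(q(r(e, empty), e), q(r(e, empty), e)).
Decompose r/2: r(B, a) = r(r(q(q(7, e), r(empty, e)), empty), a),  T = r(a, a).
Decompose r/2: B = r(q(q(7, e), r(empty, e)), empty),  a = a.
Bind B := r(q(q(7, e), r(empty, e)), empty); no other remaining equation mentions B. Substituting into the earlier bindings gives V := r(q(q(7, e), r(empty, e)), empty), Q := r(r(q(q(7, e), r(empty, e)), empty), q(q(7, e), r(empty, e))), N := r(r(q(q(7, e), r(empty, e)), empty), q(q(7, e), r(empty, e))).
Delete trivial equation a = a.
Bind T := r(a, a).
MGU = { V -> r(q(q(7, e), r(empty, e)), empty), M -> r(q(r(e, empty), e), q(r(e, empty), e)), Q -> r(r(q(q(7, e), r(empty, e)), empty), q(q(7, e), r(empty, e))), N -> r(r(q(q(7, e), r(empty, e)), empty), q(q(7, e), r(empty, e))), Y1 -> r(q(r(e, empty), e), q(r(e, empty), e)), A -> q(q(7, e), r(empty, e)), X2 -> q(7, e), R -> q(r(e, empty), e), B -> r(q(q(7, e), r(empty, e)), empty), T -> r(a, a) }, so V -> r(q(q(7, e), r(empty, e)), empty).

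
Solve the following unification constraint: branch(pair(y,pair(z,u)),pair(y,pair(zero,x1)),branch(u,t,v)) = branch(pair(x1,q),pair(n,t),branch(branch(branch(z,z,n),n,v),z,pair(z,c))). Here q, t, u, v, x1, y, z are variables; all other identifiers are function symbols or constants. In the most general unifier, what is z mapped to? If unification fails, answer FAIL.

Decompose branch/3: pair(y,pair(z,u)) = pair(x1,q),  pair(y,pair(zero,x1)) = pair(n,t),  branch(u,t,v) = branch(branch(branch(z,z,n),n,v),z,pair(z,c)).
Decompose pair/2: y = x1,  pair(z,u) = q.
Bind y := x1; substituting into the one remaining equation that mentions y gives: pair(x1,pair(zero,x1)) = pair(n,t).
Bind q := pair(z,u); no other remaining equation mentions q.
Decompose pair/2: x1 = n,  pair(zero,x1) = t.
Bind x1 := n; substituting into the one remaining equation that mentions x1 gives: pair(zero,n) = t. Substituting into the earlier binding gives y := n.
Bind t := pair(zero,n); substituting into the remaining equation gives: branch(u,pair(zero,n),v) = branch(branch(branch(z,z,n),n,v),z,pair(z,c)).
Decompose branch/3: u = branch(branch(z,z,n),n,v),  pair(zero,n) = z,  v = pair(z,c).
Bind u := branch(branch(z,z,n),n,v); no other remaining equation mentions u. Substituting into the earlier binding gives q := pair(z,branch(branch(z,z,n),n,v)).
Bind z := pair(zero,n); substituting into the remaining equation gives: v = pair(pair(zero,n),c). Substituting into the earlier bindings gives q := pair(pair(zero,n),branch(branch(pair(zero,n),pair(zero,n),n),n,v)), u := branch(branch(pair(zero,n),pair(zero,n),n),n,v).
Bind v := pair(pair(zero,n),c). Substituting into the earlier bindings gives q := pair(pair(zero,n),branch(branch(pair(zero,n),pair(zero,n),n),n,pair(pair(zero,n),c))), u := branch(branch(pair(zero,n),pair(zero,n),n),n,pair(pair(zero,n),c)).
MGU = { y ↦ n, q ↦ pair(pair(zero,n),branch(branch(pair(zero,n),pair(zero,n),n),n,pair(pair(zero,n),c))), x1 ↦ n, t ↦ pair(zero,n), u ↦ branch(branch(pair(zero,n),pair(zero,n),n),n,pair(pair(zero,n),c)), z ↦ pair(zero,n), v ↦ pair(pair(zero,n),c) }, so z ↦ pair(zero,n).

pair(zero,n)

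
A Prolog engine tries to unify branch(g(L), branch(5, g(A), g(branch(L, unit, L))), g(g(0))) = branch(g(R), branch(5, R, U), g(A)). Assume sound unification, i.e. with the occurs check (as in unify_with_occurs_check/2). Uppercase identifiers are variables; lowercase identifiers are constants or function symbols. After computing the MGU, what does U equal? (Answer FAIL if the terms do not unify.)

Decompose branch/3: g(L) = g(R),  branch(5, g(A), g(branch(L, unit, L))) = branch(5, R, U),  g(g(0)) = g(A).
Decompose g/1: L = R.
Bind L := R; substituting into the one remaining equation that mentions L gives: branch(5, g(A), g(branch(R, unit, R))) = branch(5, R, U).
Decompose branch/3: 5 = 5,  g(A) = R,  g(branch(R, unit, R)) = U.
Delete trivial equation 5 = 5.
Bind R := g(A); substituting into the one remaining equation that mentions R gives: g(branch(g(A), unit, g(A))) = U. Substituting into the earlier binding gives L := g(A).
Bind U := g(branch(g(A), unit, g(A))); no other remaining equation mentions U.
Decompose g/1: g(0) = A.
Bind A := g(0). Substituting into the earlier bindings gives L := g(g(0)), R := g(g(0)), U := g(branch(g(g(0)), unit, g(g(0)))).
MGU = { L ↦ g(g(0)), R ↦ g(g(0)), U ↦ g(branch(g(g(0)), unit, g(g(0)))), A ↦ g(0) }, so U ↦ g(branch(g(g(0)), unit, g(g(0)))).

g(branch(g(g(0)), unit, g(g(0))))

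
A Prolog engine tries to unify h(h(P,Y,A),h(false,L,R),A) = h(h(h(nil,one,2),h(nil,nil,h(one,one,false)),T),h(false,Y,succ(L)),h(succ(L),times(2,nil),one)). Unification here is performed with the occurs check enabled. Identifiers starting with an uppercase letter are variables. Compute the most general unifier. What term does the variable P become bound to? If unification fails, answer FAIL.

Decompose h/3: h(P,Y,A) = h(h(nil,one,2),h(nil,nil,h(one,one,false)),T),  h(false,L,R) = h(false,Y,succ(L)),  A = h(succ(L),times(2,nil),one).
Decompose h/3: P = h(nil,one,2),  Y = h(nil,nil,h(one,one,false)),  A = T.
Bind P := h(nil,one,2); no other remaining equation mentions P.
Bind Y := h(nil,nil,h(one,one,false)); substituting into the one remaining equation that mentions Y gives: h(false,L,R) = h(false,h(nil,nil,h(one,one,false)),succ(L)).
Bind A := T; substituting into the one remaining equation that mentions A gives: T = h(succ(L),times(2,nil),one).
Decompose h/3: false = false,  L = h(nil,nil,h(one,one,false)),  R = succ(L).
Delete trivial equation false = false.
Bind L := h(nil,nil,h(one,one,false)); substituting into the remaining equations gives: R = succ(h(nil,nil,h(one,one,false))),  T = h(succ(h(nil,nil,h(one,one,false))),times(2,nil),one).
Bind R := succ(h(nil,nil,h(one,one,false))); no other remaining equation mentions R.
Bind T := h(succ(h(nil,nil,h(one,one,false))),times(2,nil),one). Substituting into the earlier binding gives A := h(succ(h(nil,nil,h(one,one,false))),times(2,nil),one).
MGU = { P ↦ h(nil,one,2), Y ↦ h(nil,nil,h(one,one,false)), A ↦ h(succ(h(nil,nil,h(one,one,false))),times(2,nil),one), L ↦ h(nil,nil,h(one,one,false)), R ↦ succ(h(nil,nil,h(one,one,false))), T ↦ h(succ(h(nil,nil,h(one,one,false))),times(2,nil),one) }, so P ↦ h(nil,one,2).

h(nil,one,2)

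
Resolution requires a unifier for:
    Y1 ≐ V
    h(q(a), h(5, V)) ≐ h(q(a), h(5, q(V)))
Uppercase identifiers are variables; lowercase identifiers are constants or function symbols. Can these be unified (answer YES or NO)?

Bind Y1 := V; no other remaining equation mentions Y1.
Decompose h/2: q(a) ≐ q(a),  h(5, V) ≐ h(5, q(V)).
Delete trivial equation q(a) ≐ q(a).
Decompose h/2: 5 ≐ 5,  V ≐ q(V).
Delete trivial equation 5 ≐ 5.
Occurs check fails: V occurs in q(V); the equation V ≐ q(V) has no finite solution.

NO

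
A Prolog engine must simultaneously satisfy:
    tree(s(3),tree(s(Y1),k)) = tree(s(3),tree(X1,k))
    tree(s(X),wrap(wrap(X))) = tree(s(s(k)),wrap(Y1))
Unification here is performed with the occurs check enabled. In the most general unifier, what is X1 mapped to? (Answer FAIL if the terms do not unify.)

Decompose tree/2: s(3) = s(3),  tree(s(Y1),k) = tree(X1,k).
Delete trivial equation s(3) = s(3).
Decompose tree/2: s(Y1) = X1,  k = k.
Bind X1 := s(Y1); no other remaining equation mentions X1.
Delete trivial equation k = k.
Decompose tree/2: s(X) = s(s(k)),  wrap(wrap(X)) = wrap(Y1).
Decompose s/1: X = s(k).
Bind X := s(k); substituting into the remaining equation gives: wrap(wrap(s(k))) = wrap(Y1).
Decompose wrap/1: wrap(s(k)) = Y1.
Bind Y1 := wrap(s(k)). Substituting into the earlier binding gives X1 := s(wrap(s(k))).
MGU = { X1 = s(wrap(s(k))), X = s(k), Y1 = wrap(s(k)) }, so X1 = s(wrap(s(k))).

s(wrap(s(k)))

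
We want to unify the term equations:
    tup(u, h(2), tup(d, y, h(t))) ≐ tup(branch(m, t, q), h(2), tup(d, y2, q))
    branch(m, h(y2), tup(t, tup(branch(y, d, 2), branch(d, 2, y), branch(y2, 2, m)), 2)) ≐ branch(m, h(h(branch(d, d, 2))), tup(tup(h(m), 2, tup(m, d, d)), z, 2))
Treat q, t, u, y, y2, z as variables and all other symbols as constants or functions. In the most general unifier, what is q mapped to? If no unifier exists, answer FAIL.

Decompose tup/3: u ≐ branch(m, t, q),  h(2) ≐ h(2),  tup(d, y, h(t)) ≐ tup(d, y2, q).
Bind u := branch(m, t, q); no other remaining equation mentions u.
Delete trivial equation h(2) ≐ h(2).
Decompose tup/3: d ≐ d,  y ≐ y2,  h(t) ≐ q.
Delete trivial equation d ≐ d.
Bind y := y2; substituting into the one remaining equation that mentions y gives: branch(m, h(y2), tup(t, tup(branch(y2, d, 2), branch(d, 2, y2), branch(y2, 2, m)), 2)) ≐ branch(m, h(h(branch(d, d, 2))), tup(tup(h(m), 2, tup(m, d, d)), z, 2)).
Bind q := h(t); no other remaining equation mentions q. Substituting into the earlier binding gives u := branch(m, t, h(t)).
Decompose branch/3: m ≐ m,  h(y2) ≐ h(h(branch(d, d, 2))),  tup(t, tup(branch(y2, d, 2), branch(d, 2, y2), branch(y2, 2, m)), 2) ≐ tup(tup(h(m), 2, tup(m, d, d)), z, 2).
Delete trivial equation m ≐ m.
Decompose h/1: y2 ≐ h(branch(d, d, 2)).
Bind y2 := h(branch(d, d, 2)); substituting into the remaining equation gives: tup(t, tup(branch(h(branch(d, d, 2)), d, 2), branch(d, 2, h(branch(d, d, 2))), branch(h(branch(d, d, 2)), 2, m)), 2) ≐ tup(tup(h(m), 2, tup(m, d, d)), z, 2). Substituting into the earlier binding gives y := h(branch(d, d, 2)).
Decompose tup/3: t ≐ tup(h(m), 2, tup(m, d, d)),  tup(branch(h(branch(d, d, 2)), d, 2), branch(d, 2, h(branch(d, d, 2))), branch(h(branch(d, d, 2)), 2, m)) ≐ z,  2 ≐ 2.
Bind t := tup(h(m), 2, tup(m, d, d)); no other remaining equation mentions t. Substituting into the earlier bindings gives u := branch(m, tup(h(m), 2, tup(m, d, d)), h(tup(h(m), 2, tup(m, d, d)))), q := h(tup(h(m), 2, tup(m, d, d))).
Bind z := tup(branch(h(branch(d, d, 2)), d, 2), branch(d, 2, h(branch(d, d, 2))), branch(h(branch(d, d, 2)), 2, m)); no other remaining equation mentions z.
Delete trivial equation 2 ≐ 2.
MGU = { u ↦ branch(m, tup(h(m), 2, tup(m, d, d)), h(tup(h(m), 2, tup(m, d, d)))), y ↦ h(branch(d, d, 2)), q ↦ h(tup(h(m), 2, tup(m, d, d))), y2 ↦ h(branch(d, d, 2)), t ↦ tup(h(m), 2, tup(m, d, d)), z ↦ tup(branch(h(branch(d, d, 2)), d, 2), branch(d, 2, h(branch(d, d, 2))), branch(h(branch(d, d, 2)), 2, m)) }, so q ↦ h(tup(h(m), 2, tup(m, d, d))).

h(tup(h(m), 2, tup(m, d, d)))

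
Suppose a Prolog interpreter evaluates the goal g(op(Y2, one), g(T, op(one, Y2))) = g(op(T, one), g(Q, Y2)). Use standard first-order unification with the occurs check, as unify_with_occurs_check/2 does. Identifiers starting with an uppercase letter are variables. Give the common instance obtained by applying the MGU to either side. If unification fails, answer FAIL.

FAIL

Decompose g/2: op(Y2, one) = op(T, one),  g(T, op(one, Y2)) = g(Q, Y2).
Decompose op/2: Y2 = T,  one = one.
Bind Y2 := T; substituting into the one remaining equation that mentions Y2 gives: g(T, op(one, T)) = g(Q, T).
Delete trivial equation one = one.
Decompose g/2: T = Q,  op(one, T) = T.
Bind T := Q; substituting into the remaining equation gives: op(one, Q) = Q. Substituting into the earlier binding gives Y2 := Q.
Occurs check fails: Q occurs in op(one, Q); the equation Q = op(one, Q) has no finite solution.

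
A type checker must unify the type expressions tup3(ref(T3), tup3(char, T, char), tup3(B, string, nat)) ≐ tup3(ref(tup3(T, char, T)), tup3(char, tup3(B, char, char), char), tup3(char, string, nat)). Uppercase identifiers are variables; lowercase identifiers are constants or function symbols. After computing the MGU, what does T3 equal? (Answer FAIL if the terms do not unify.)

tup3(tup3(char, char, char), char, tup3(char, char, char))

Decompose tup3/3: ref(T3) ≐ ref(tup3(T, char, T)),  tup3(char, T, char) ≐ tup3(char, tup3(B, char, char), char),  tup3(B, string, nat) ≐ tup3(char, string, nat).
Decompose ref/1: T3 ≐ tup3(T, char, T).
Bind T3 := tup3(T, char, T); no other remaining equation mentions T3.
Decompose tup3/3: char ≐ char,  T ≐ tup3(B, char, char),  char ≐ char.
Delete trivial equation char ≐ char.
Bind T := tup3(B, char, char); no other remaining equation mentions T. Substituting into the earlier binding gives T3 := tup3(tup3(B, char, char), char, tup3(B, char, char)).
Delete trivial equation char ≐ char.
Decompose tup3/3: B ≐ char,  string ≐ string,  nat ≐ nat.
Bind B := char; no other remaining equation mentions B. Substituting into the earlier bindings gives T3 := tup3(tup3(char, char, char), char, tup3(char, char, char)), T := tup3(char, char, char).
Delete trivial equation string ≐ string.
Delete trivial equation nat ≐ nat.
MGU = { T3 ↦ tup3(tup3(char, char, char), char, tup3(char, char, char)), T ↦ tup3(char, char, char), B ↦ char }, so T3 ↦ tup3(tup3(char, char, char), char, tup3(char, char, char)).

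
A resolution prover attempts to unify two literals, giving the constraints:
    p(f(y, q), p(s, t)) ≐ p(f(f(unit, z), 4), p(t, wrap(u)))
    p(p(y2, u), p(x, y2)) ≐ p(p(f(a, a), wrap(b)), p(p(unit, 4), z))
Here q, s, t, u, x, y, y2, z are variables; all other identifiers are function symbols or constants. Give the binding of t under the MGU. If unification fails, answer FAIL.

Decompose p/2: f(y, q) ≐ f(f(unit, z), 4),  p(s, t) ≐ p(t, wrap(u)).
Decompose f/2: y ≐ f(unit, z),  q ≐ 4.
Bind y := f(unit, z); no other remaining equation mentions y.
Bind q := 4; no other remaining equation mentions q.
Decompose p/2: s ≐ t,  t ≐ wrap(u).
Bind s := t; no other remaining equation mentions s.
Bind t := wrap(u); no other remaining equation mentions t. Substituting into the earlier binding gives s := wrap(u).
Decompose p/2: p(y2, u) ≐ p(f(a, a), wrap(b)),  p(x, y2) ≐ p(p(unit, 4), z).
Decompose p/2: y2 ≐ f(a, a),  u ≐ wrap(b).
Bind y2 := f(a, a); substituting into the one remaining equation that mentions y2 gives: p(x, f(a, a)) ≐ p(p(unit, 4), z).
Bind u := wrap(b); no other remaining equation mentions u. Substituting into the earlier bindings gives s := wrap(wrap(b)), t := wrap(wrap(b)).
Decompose p/2: x ≐ p(unit, 4),  f(a, a) ≐ z.
Bind x := p(unit, 4); no other remaining equation mentions x.
Bind z := f(a, a). Substituting into the earlier binding gives y := f(unit, f(a, a)).
MGU = { y ↦ f(unit, f(a, a)), q ↦ 4, s ↦ wrap(wrap(b)), t ↦ wrap(wrap(b)), y2 ↦ f(a, a), u ↦ wrap(b), x ↦ p(unit, 4), z ↦ f(a, a) }, so t ↦ wrap(wrap(b)).

wrap(wrap(b))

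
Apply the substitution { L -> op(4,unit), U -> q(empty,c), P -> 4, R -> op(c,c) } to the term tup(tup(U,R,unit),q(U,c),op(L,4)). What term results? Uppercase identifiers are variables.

tup(tup(q(empty,c),op(c,c),unit),q(q(empty,c),c),op(op(4,unit),4))

Replace each occurrence of L with op(4,unit).
Replace each occurrence of U with q(empty,c).
Replace each occurrence of R with op(c,c).
Result: tup(tup(q(empty,c),op(c,c),unit),q(q(empty,c),c),op(op(4,unit),4)).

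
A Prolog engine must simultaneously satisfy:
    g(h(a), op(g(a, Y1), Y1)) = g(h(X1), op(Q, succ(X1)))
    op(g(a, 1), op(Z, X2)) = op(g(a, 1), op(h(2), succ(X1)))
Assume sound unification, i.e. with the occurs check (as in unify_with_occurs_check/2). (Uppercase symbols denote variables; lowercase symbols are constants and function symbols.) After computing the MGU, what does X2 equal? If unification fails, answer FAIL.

succ(a)

Decompose g/2: h(a) = h(X1),  op(g(a, Y1), Y1) = op(Q, succ(X1)).
Decompose h/1: a = X1.
Bind X1 := a; substituting into the remaining equations gives: op(g(a, Y1), Y1) = op(Q, succ(a)),  op(g(a, 1), op(Z, X2)) = op(g(a, 1), op(h(2), succ(a))).
Decompose op/2: g(a, Y1) = Q,  Y1 = succ(a).
Bind Q := g(a, Y1); no other remaining equation mentions Q.
Bind Y1 := succ(a); no other remaining equation mentions Y1. Substituting into the earlier binding gives Q := g(a, succ(a)).
Decompose op/2: g(a, 1) = g(a, 1),  op(Z, X2) = op(h(2), succ(a)).
Delete trivial equation g(a, 1) = g(a, 1).
Decompose op/2: Z = h(2),  X2 = succ(a).
Bind Z := h(2); no other remaining equation mentions Z.
Bind X2 := succ(a).
MGU = { X1 = a, Q = g(a, succ(a)), Y1 = succ(a), Z = h(2), X2 = succ(a) }, so X2 = succ(a).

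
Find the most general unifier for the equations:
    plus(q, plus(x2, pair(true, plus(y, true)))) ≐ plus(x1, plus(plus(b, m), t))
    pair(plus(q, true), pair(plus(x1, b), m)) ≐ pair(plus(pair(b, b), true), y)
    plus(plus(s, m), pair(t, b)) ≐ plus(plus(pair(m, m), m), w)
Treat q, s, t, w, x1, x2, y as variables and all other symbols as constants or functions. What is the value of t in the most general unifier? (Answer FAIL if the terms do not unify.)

Decompose plus/2: q ≐ x1,  plus(x2, pair(true, plus(y, true))) ≐ plus(plus(b, m), t).
Bind q := x1; substituting into the one remaining equation that mentions q gives: pair(plus(x1, true), pair(plus(x1, b), m)) ≐ pair(plus(pair(b, b), true), y).
Decompose plus/2: x2 ≐ plus(b, m),  pair(true, plus(y, true)) ≐ t.
Bind x2 := plus(b, m); no other remaining equation mentions x2.
Bind t := pair(true, plus(y, true)); substituting into the one remaining equation that mentions t gives: plus(plus(s, m), pair(pair(true, plus(y, true)), b)) ≐ plus(plus(pair(m, m), m), w).
Decompose pair/2: plus(x1, true) ≐ plus(pair(b, b), true),  pair(plus(x1, b), m) ≐ y.
Decompose plus/2: x1 ≐ pair(b, b),  true ≐ true.
Bind x1 := pair(b, b); substituting into the one remaining equation that mentions x1 gives: pair(plus(pair(b, b), b), m) ≐ y. Substituting into the earlier binding gives q := pair(b, b).
Delete trivial equation true ≐ true.
Bind y := pair(plus(pair(b, b), b), m); substituting into the remaining equation gives: plus(plus(s, m), pair(pair(true, plus(pair(plus(pair(b, b), b), m), true)), b)) ≐ plus(plus(pair(m, m), m), w). Substituting into the earlier binding gives t := pair(true, plus(pair(plus(pair(b, b), b), m), true)).
Decompose plus/2: plus(s, m) ≐ plus(pair(m, m), m),  pair(pair(true, plus(pair(plus(pair(b, b), b), m), true)), b) ≐ w.
Decompose plus/2: s ≐ pair(m, m),  m ≐ m.
Bind s := pair(m, m); no other remaining equation mentions s.
Delete trivial equation m ≐ m.
Bind w := pair(pair(true, plus(pair(plus(pair(b, b), b), m), true)), b).
MGU = { q ↦ pair(b, b), x2 ↦ plus(b, m), t ↦ pair(true, plus(pair(plus(pair(b, b), b), m), true)), x1 ↦ pair(b, b), y ↦ pair(plus(pair(b, b), b), m), s ↦ pair(m, m), w ↦ pair(pair(true, plus(pair(plus(pair(b, b), b), m), true)), b) }, so t ↦ pair(true, plus(pair(plus(pair(b, b), b), m), true)).

pair(true, plus(pair(plus(pair(b, b), b), m), true))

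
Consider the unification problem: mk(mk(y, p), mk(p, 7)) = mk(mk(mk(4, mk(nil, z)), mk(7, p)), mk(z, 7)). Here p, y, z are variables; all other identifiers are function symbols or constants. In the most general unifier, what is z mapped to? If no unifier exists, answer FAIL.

Decompose mk/2: mk(y, p) = mk(mk(4, mk(nil, z)), mk(7, p)),  mk(p, 7) = mk(z, 7).
Decompose mk/2: y = mk(4, mk(nil, z)),  p = mk(7, p).
Bind y := mk(4, mk(nil, z)); no other remaining equation mentions y.
Occurs check fails: p occurs in mk(7, p); the equation p = mk(7, p) has no finite solution.

FAIL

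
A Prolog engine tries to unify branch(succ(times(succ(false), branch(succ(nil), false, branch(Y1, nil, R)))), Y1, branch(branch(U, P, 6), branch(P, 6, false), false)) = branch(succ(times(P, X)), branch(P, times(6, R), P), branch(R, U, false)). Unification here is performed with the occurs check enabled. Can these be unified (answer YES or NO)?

YES

Decompose branch/3: succ(times(succ(false), branch(succ(nil), false, branch(Y1, nil, R)))) = succ(times(P, X)),  Y1 = branch(P, times(6, R), P),  branch(branch(U, P, 6), branch(P, 6, false), false) = branch(R, U, false).
Decompose succ/1: times(succ(false), branch(succ(nil), false, branch(Y1, nil, R))) = times(P, X).
Decompose times/2: succ(false) = P,  branch(succ(nil), false, branch(Y1, nil, R)) = X.
Bind P := succ(false); substituting into the 2 remaining equations that mention P gives: Y1 = branch(succ(false), times(6, R), succ(false)),  branch(branch(U, succ(false), 6), branch(succ(false), 6, false), false) = branch(R, U, false).
Bind X := branch(succ(nil), false, branch(Y1, nil, R)); no other remaining equation mentions X.
Bind Y1 := branch(succ(false), times(6, R), succ(false)); no other remaining equation mentions Y1. Substituting into the earlier binding gives X := branch(succ(nil), false, branch(branch(succ(false), times(6, R), succ(false)), nil, R)).
Decompose branch/3: branch(U, succ(false), 6) = R,  branch(succ(false), 6, false) = U,  false = false.
Bind R := branch(U, succ(false), 6); no other remaining equation mentions R. Substituting into the earlier bindings gives X := branch(succ(nil), false, branch(branch(succ(false), times(6, branch(U, succ(false), 6)), succ(false)), nil, branch(U, succ(false), 6))), Y1 := branch(succ(false), times(6, branch(U, succ(false), 6)), succ(false)).
Bind U := branch(succ(false), 6, false); no other remaining equation mentions U. Substituting into the earlier bindings gives X := branch(succ(nil), false, branch(branch(succ(false), times(6, branch(branch(succ(false), 6, false), succ(false), 6)), succ(false)), nil, branch(branch(succ(false), 6, false), succ(false), 6))), Y1 := branch(succ(false), times(6, branch(branch(succ(false), 6, false), succ(false), 6)), succ(false)), R := branch(branch(succ(false), 6, false), succ(false), 6).
Delete trivial equation false = false.
No equations remain and no clash or occurs-check failure arose, so a unifier exists.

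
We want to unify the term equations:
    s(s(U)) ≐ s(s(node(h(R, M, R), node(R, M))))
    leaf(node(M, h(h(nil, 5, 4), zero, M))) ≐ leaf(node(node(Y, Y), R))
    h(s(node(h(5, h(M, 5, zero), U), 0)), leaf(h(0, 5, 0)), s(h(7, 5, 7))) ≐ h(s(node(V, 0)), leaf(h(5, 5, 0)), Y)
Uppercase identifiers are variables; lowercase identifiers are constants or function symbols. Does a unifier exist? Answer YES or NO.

Decompose s/1: s(U) ≐ s(node(h(R, M, R), node(R, M))).
Decompose s/1: U ≐ node(h(R, M, R), node(R, M)).
Bind U := node(h(R, M, R), node(R, M)); substituting into the one remaining equation that mentions U gives: h(s(node(h(5, h(M, 5, zero), node(h(R, M, R), node(R, M))), 0)), leaf(h(0, 5, 0)), s(h(7, 5, 7))) ≐ h(s(node(V, 0)), leaf(h(5, 5, 0)), Y).
Decompose leaf/1: node(M, h(h(nil, 5, 4), zero, M)) ≐ node(node(Y, Y), R).
Decompose node/2: M ≐ node(Y, Y),  h(h(nil, 5, 4), zero, M) ≐ R.
Bind M := node(Y, Y); substituting into the remaining equations gives: h(h(nil, 5, 4), zero, node(Y, Y)) ≐ R,  h(s(node(h(5, h(node(Y, Y), 5, zero), node(h(R, node(Y, Y), R), node(R, node(Y, Y)))), 0)), leaf(h(0, 5, 0)), s(h(7, 5, 7))) ≐ h(s(node(V, 0)), leaf(h(5, 5, 0)), Y). Substituting into the earlier binding gives U := node(h(R, node(Y, Y), R), node(R, node(Y, Y))).
Bind R := h(h(nil, 5, 4), zero, node(Y, Y)); substituting into the remaining equation gives: h(s(node(h(5, h(node(Y, Y), 5, zero), node(h(h(h(nil, 5, 4), zero, node(Y, Y)), node(Y, Y), h(h(nil, 5, 4), zero, node(Y, Y))), node(h(h(nil, 5, 4), zero, node(Y, Y)), node(Y, Y)))), 0)), leaf(h(0, 5, 0)), s(h(7, 5, 7))) ≐ h(s(node(V, 0)), leaf(h(5, 5, 0)), Y). Substituting into the earlier binding gives U := node(h(h(h(nil, 5, 4), zero, node(Y, Y)), node(Y, Y), h(h(nil, 5, 4), zero, node(Y, Y))), node(h(h(nil, 5, 4), zero, node(Y, Y)), node(Y, Y))).
Decompose h/3: s(node(h(5, h(node(Y, Y), 5, zero), node(h(h(h(nil, 5, 4), zero, node(Y, Y)), node(Y, Y), h(h(nil, 5, 4), zero, node(Y, Y))), node(h(h(nil, 5, 4), zero, node(Y, Y)), node(Y, Y)))), 0)) ≐ s(node(V, 0)),  leaf(h(0, 5, 0)) ≐ leaf(h(5, 5, 0)),  s(h(7, 5, 7)) ≐ Y.
Decompose s/1: node(h(5, h(node(Y, Y), 5, zero), node(h(h(h(nil, 5, 4), zero, node(Y, Y)), node(Y, Y), h(h(nil, 5, 4), zero, node(Y, Y))), node(h(h(nil, 5, 4), zero, node(Y, Y)), node(Y, Y)))), 0) ≐ node(V, 0).
Decompose node/2: h(5, h(node(Y, Y), 5, zero), node(h(h(h(nil, 5, 4), zero, node(Y, Y)), node(Y, Y), h(h(nil, 5, 4), zero, node(Y, Y))), node(h(h(nil, 5, 4), zero, node(Y, Y)), node(Y, Y)))) ≐ V,  0 ≐ 0.
Bind V := h(5, h(node(Y, Y), 5, zero), node(h(h(h(nil, 5, 4), zero, node(Y, Y)), node(Y, Y), h(h(nil, 5, 4), zero, node(Y, Y))), node(h(h(nil, 5, 4), zero, node(Y, Y)), node(Y, Y)))); no other remaining equation mentions V.
Delete trivial equation 0 ≐ 0.
Decompose leaf/1: h(0, 5, 0) ≐ h(5, 5, 0).
Decompose h/3: 0 ≐ 5,  5 ≐ 5,  0 ≐ 0.
Clash: constants 0 and 5 differ; no unifier exists.

NO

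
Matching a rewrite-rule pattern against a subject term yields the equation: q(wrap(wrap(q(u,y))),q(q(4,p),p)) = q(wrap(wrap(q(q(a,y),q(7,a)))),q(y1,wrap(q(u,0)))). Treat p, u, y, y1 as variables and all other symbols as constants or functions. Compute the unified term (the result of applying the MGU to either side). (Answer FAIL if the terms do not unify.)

q(wrap(wrap(q(q(a,q(7,a)),q(7,a)))),q(q(4,wrap(q(q(a,q(7,a)),0))),wrap(q(q(a,q(7,a)),0))))

Decompose q/2: wrap(wrap(q(u,y))) = wrap(wrap(q(q(a,y),q(7,a)))),  q(q(4,p),p) = q(y1,wrap(q(u,0))).
Decompose wrap/1: wrap(q(u,y)) = wrap(q(q(a,y),q(7,a))).
Decompose wrap/1: q(u,y) = q(q(a,y),q(7,a)).
Decompose q/2: u = q(a,y),  y = q(7,a).
Bind u := q(a,y); substituting into the one remaining equation that mentions u gives: q(q(4,p),p) = q(y1,wrap(q(q(a,y),0))).
Bind y := q(7,a); substituting into the remaining equation gives: q(q(4,p),p) = q(y1,wrap(q(q(a,q(7,a)),0))). Substituting into the earlier binding gives u := q(a,q(7,a)).
Decompose q/2: q(4,p) = y1,  p = wrap(q(q(a,q(7,a)),0)).
Bind y1 := q(4,p); no other remaining equation mentions y1.
Bind p := wrap(q(q(a,q(7,a)),0)). Substituting into the earlier binding gives y1 := q(4,wrap(q(q(a,q(7,a)),0))).
Applying the MGU to either side gives q(wrap(wrap(q(q(a,q(7,a)),q(7,a)))),q(q(4,wrap(q(q(a,q(7,a)),0))),wrap(q(q(a,q(7,a)),0)))).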